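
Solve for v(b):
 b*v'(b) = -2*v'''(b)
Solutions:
 v(b) = C1 + Integral(C2*airyai(-2^(2/3)*b/2) + C3*airybi(-2^(2/3)*b/2), b)


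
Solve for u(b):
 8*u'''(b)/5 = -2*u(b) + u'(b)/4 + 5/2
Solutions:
 u(b) = C1*exp(30^(1/3)*b*(30^(1/3)/(sqrt(82914) + 288)^(1/3) + (sqrt(82914) + 288)^(1/3))/48)*sin(10^(1/3)*3^(1/6)*b*(-3^(2/3)*(sqrt(82914) + 288)^(1/3) + 3*10^(1/3)/(sqrt(82914) + 288)^(1/3))/48) + C2*exp(30^(1/3)*b*(30^(1/3)/(sqrt(82914) + 288)^(1/3) + (sqrt(82914) + 288)^(1/3))/48)*cos(10^(1/3)*3^(1/6)*b*(-3^(2/3)*(sqrt(82914) + 288)^(1/3) + 3*10^(1/3)/(sqrt(82914) + 288)^(1/3))/48) + C3*exp(-30^(1/3)*b*(30^(1/3)/(sqrt(82914) + 288)^(1/3) + (sqrt(82914) + 288)^(1/3))/24) + 5/4


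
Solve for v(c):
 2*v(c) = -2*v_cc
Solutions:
 v(c) = C1*sin(c) + C2*cos(c)


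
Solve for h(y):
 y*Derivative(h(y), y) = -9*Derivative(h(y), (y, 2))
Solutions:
 h(y) = C1 + C2*erf(sqrt(2)*y/6)


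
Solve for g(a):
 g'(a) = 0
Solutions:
 g(a) = C1


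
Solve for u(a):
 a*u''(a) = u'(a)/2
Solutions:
 u(a) = C1 + C2*a^(3/2)


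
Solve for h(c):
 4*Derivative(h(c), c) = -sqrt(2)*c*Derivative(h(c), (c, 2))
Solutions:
 h(c) = C1 + C2*c^(1 - 2*sqrt(2))


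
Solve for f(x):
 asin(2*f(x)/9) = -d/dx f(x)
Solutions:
 Integral(1/asin(2*_y/9), (_y, f(x))) = C1 - x


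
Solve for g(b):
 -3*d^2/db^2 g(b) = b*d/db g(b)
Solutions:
 g(b) = C1 + C2*erf(sqrt(6)*b/6)


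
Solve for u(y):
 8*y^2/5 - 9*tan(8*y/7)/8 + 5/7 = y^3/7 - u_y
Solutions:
 u(y) = C1 + y^4/28 - 8*y^3/15 - 5*y/7 - 63*log(cos(8*y/7))/64


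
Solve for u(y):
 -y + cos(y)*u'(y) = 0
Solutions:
 u(y) = C1 + Integral(y/cos(y), y)


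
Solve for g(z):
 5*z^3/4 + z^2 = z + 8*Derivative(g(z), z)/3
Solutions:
 g(z) = C1 + 15*z^4/128 + z^3/8 - 3*z^2/16


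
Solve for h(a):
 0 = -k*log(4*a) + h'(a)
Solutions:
 h(a) = C1 + a*k*log(a) - a*k + a*k*log(4)


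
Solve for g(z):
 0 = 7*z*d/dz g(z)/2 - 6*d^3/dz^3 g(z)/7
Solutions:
 g(z) = C1 + Integral(C2*airyai(18^(1/3)*7^(2/3)*z/6) + C3*airybi(18^(1/3)*7^(2/3)*z/6), z)


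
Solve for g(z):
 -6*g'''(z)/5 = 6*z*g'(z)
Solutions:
 g(z) = C1 + Integral(C2*airyai(-5^(1/3)*z) + C3*airybi(-5^(1/3)*z), z)


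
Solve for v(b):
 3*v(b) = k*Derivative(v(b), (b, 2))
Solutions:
 v(b) = C1*exp(-sqrt(3)*b*sqrt(1/k)) + C2*exp(sqrt(3)*b*sqrt(1/k))


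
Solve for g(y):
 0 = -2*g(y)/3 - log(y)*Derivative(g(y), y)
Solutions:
 g(y) = C1*exp(-2*li(y)/3)


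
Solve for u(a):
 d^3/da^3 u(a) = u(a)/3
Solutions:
 u(a) = C3*exp(3^(2/3)*a/3) + (C1*sin(3^(1/6)*a/2) + C2*cos(3^(1/6)*a/2))*exp(-3^(2/3)*a/6)


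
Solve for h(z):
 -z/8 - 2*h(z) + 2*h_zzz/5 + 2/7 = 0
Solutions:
 h(z) = C3*exp(5^(1/3)*z) - z/16 + (C1*sin(sqrt(3)*5^(1/3)*z/2) + C2*cos(sqrt(3)*5^(1/3)*z/2))*exp(-5^(1/3)*z/2) + 1/7


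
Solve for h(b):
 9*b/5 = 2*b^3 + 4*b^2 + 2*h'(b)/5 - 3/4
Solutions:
 h(b) = C1 - 5*b^4/4 - 10*b^3/3 + 9*b^2/4 + 15*b/8


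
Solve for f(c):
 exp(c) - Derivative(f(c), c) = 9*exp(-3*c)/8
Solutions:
 f(c) = C1 + exp(c) + 3*exp(-3*c)/8


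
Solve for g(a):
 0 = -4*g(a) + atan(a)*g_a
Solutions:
 g(a) = C1*exp(4*Integral(1/atan(a), a))


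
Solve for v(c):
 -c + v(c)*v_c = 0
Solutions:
 v(c) = -sqrt(C1 + c^2)
 v(c) = sqrt(C1 + c^2)


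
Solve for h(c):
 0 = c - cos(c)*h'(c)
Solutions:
 h(c) = C1 + Integral(c/cos(c), c)


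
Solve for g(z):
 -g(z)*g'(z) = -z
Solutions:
 g(z) = -sqrt(C1 + z^2)
 g(z) = sqrt(C1 + z^2)


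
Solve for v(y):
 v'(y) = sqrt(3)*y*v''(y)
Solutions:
 v(y) = C1 + C2*y^(sqrt(3)/3 + 1)


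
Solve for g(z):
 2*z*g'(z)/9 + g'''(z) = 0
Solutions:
 g(z) = C1 + Integral(C2*airyai(-6^(1/3)*z/3) + C3*airybi(-6^(1/3)*z/3), z)


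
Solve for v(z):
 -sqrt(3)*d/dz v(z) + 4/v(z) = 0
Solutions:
 v(z) = -sqrt(C1 + 24*sqrt(3)*z)/3
 v(z) = sqrt(C1 + 24*sqrt(3)*z)/3


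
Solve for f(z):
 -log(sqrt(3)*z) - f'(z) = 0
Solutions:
 f(z) = C1 - z*log(z) - z*log(3)/2 + z


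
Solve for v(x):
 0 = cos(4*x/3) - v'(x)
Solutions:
 v(x) = C1 + 3*sin(4*x/3)/4


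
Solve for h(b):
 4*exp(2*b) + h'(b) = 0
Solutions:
 h(b) = C1 - 2*exp(2*b)


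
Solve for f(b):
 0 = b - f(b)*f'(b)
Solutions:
 f(b) = -sqrt(C1 + b^2)
 f(b) = sqrt(C1 + b^2)


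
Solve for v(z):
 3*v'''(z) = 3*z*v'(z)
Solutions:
 v(z) = C1 + Integral(C2*airyai(z) + C3*airybi(z), z)


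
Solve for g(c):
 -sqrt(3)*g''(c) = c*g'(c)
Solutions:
 g(c) = C1 + C2*erf(sqrt(2)*3^(3/4)*c/6)


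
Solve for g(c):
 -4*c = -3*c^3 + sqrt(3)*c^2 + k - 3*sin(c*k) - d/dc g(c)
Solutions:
 g(c) = C1 - 3*c^4/4 + sqrt(3)*c^3/3 + 2*c^2 + c*k + 3*cos(c*k)/k


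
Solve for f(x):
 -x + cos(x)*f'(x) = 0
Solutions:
 f(x) = C1 + Integral(x/cos(x), x)


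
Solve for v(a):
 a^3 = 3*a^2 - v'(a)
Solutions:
 v(a) = C1 - a^4/4 + a^3


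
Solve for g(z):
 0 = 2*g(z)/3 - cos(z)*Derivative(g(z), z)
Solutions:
 g(z) = C1*(sin(z) + 1)^(1/3)/(sin(z) - 1)^(1/3)


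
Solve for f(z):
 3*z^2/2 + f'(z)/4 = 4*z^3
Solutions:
 f(z) = C1 + 4*z^4 - 2*z^3


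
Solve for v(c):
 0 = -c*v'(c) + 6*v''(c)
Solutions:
 v(c) = C1 + C2*erfi(sqrt(3)*c/6)


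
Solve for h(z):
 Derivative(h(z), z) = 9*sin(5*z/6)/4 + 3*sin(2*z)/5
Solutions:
 h(z) = C1 - 27*cos(5*z/6)/10 - 3*cos(2*z)/10


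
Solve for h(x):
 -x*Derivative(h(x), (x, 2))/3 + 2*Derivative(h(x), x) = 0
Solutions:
 h(x) = C1 + C2*x^7


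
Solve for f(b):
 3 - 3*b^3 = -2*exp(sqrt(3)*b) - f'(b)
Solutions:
 f(b) = C1 + 3*b^4/4 - 3*b - 2*sqrt(3)*exp(sqrt(3)*b)/3


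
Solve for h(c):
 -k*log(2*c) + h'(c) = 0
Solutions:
 h(c) = C1 + c*k*log(c) - c*k + c*k*log(2)


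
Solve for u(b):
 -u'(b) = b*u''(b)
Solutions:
 u(b) = C1 + C2*log(b)


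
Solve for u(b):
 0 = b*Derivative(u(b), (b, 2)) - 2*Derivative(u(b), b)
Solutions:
 u(b) = C1 + C2*b^3


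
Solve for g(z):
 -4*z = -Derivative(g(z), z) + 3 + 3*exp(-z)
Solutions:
 g(z) = C1 + 2*z^2 + 3*z - 3*exp(-z)


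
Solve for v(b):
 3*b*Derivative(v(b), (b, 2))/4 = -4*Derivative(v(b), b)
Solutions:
 v(b) = C1 + C2/b^(13/3)


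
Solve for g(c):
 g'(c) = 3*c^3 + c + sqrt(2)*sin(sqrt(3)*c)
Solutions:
 g(c) = C1 + 3*c^4/4 + c^2/2 - sqrt(6)*cos(sqrt(3)*c)/3


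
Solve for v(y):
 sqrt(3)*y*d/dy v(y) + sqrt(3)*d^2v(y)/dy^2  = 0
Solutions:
 v(y) = C1 + C2*erf(sqrt(2)*y/2)


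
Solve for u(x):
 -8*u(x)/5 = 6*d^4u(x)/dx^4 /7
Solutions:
 u(x) = (C1*sin(15^(3/4)*7^(1/4)*x/15) + C2*cos(15^(3/4)*7^(1/4)*x/15))*exp(-15^(3/4)*7^(1/4)*x/15) + (C3*sin(15^(3/4)*7^(1/4)*x/15) + C4*cos(15^(3/4)*7^(1/4)*x/15))*exp(15^(3/4)*7^(1/4)*x/15)


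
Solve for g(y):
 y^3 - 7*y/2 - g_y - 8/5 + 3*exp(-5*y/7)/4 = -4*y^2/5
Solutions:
 g(y) = C1 + y^4/4 + 4*y^3/15 - 7*y^2/4 - 8*y/5 - 21*exp(-5*y/7)/20


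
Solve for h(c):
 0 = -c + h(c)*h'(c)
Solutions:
 h(c) = -sqrt(C1 + c^2)
 h(c) = sqrt(C1 + c^2)


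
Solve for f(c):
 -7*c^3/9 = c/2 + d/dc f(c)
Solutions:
 f(c) = C1 - 7*c^4/36 - c^2/4


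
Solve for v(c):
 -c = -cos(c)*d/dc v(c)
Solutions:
 v(c) = C1 + Integral(c/cos(c), c)


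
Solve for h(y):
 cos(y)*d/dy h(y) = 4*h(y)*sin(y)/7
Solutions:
 h(y) = C1/cos(y)^(4/7)


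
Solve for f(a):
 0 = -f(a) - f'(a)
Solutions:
 f(a) = C1*exp(-a)


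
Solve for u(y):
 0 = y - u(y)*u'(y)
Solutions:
 u(y) = -sqrt(C1 + y^2)
 u(y) = sqrt(C1 + y^2)


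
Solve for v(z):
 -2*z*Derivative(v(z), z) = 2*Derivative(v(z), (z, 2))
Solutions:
 v(z) = C1 + C2*erf(sqrt(2)*z/2)


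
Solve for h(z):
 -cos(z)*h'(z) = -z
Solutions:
 h(z) = C1 + Integral(z/cos(z), z)


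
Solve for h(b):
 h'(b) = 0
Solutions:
 h(b) = C1


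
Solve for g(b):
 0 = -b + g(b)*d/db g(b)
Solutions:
 g(b) = -sqrt(C1 + b^2)
 g(b) = sqrt(C1 + b^2)


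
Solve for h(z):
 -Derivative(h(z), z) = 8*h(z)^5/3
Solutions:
 h(z) = -3^(1/4)*(1/(C1 + 32*z))^(1/4)
 h(z) = 3^(1/4)*(1/(C1 + 32*z))^(1/4)
 h(z) = -3^(1/4)*I*(1/(C1 + 32*z))^(1/4)
 h(z) = 3^(1/4)*I*(1/(C1 + 32*z))^(1/4)


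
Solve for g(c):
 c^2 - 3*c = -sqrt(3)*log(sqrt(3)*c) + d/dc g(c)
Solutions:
 g(c) = C1 + c^3/3 - 3*c^2/2 + sqrt(3)*c*log(c) - sqrt(3)*c + sqrt(3)*c*log(3)/2


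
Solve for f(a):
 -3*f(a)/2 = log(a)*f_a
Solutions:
 f(a) = C1*exp(-3*li(a)/2)


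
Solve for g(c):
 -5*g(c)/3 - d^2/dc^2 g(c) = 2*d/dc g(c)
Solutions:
 g(c) = (C1*sin(sqrt(6)*c/3) + C2*cos(sqrt(6)*c/3))*exp(-c)


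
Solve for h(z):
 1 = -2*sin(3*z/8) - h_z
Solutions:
 h(z) = C1 - z + 16*cos(3*z/8)/3


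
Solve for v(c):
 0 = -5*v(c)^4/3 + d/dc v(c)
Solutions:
 v(c) = (-1/(C1 + 5*c))^(1/3)
 v(c) = (-1/(C1 + 5*c))^(1/3)*(-1 - sqrt(3)*I)/2
 v(c) = (-1/(C1 + 5*c))^(1/3)*(-1 + sqrt(3)*I)/2


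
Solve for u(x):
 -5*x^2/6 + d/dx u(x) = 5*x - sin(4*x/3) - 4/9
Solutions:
 u(x) = C1 + 5*x^3/18 + 5*x^2/2 - 4*x/9 + 3*cos(4*x/3)/4


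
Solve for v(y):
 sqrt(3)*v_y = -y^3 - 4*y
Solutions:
 v(y) = C1 - sqrt(3)*y^4/12 - 2*sqrt(3)*y^2/3


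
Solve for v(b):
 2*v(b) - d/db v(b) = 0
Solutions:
 v(b) = C1*exp(2*b)


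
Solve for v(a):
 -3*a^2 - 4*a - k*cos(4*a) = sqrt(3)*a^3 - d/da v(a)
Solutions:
 v(a) = C1 + sqrt(3)*a^4/4 + a^3 + 2*a^2 + k*sin(4*a)/4


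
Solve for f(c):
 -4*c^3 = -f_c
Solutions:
 f(c) = C1 + c^4


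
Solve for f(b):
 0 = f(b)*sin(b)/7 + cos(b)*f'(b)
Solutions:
 f(b) = C1*cos(b)^(1/7)


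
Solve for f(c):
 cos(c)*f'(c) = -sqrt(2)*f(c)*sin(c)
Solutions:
 f(c) = C1*cos(c)^(sqrt(2))


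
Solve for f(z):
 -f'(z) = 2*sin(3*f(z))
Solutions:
 f(z) = -acos((-C1 - exp(12*z))/(C1 - exp(12*z)))/3 + 2*pi/3
 f(z) = acos((-C1 - exp(12*z))/(C1 - exp(12*z)))/3


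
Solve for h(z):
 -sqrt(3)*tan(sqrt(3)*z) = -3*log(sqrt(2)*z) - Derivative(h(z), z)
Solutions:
 h(z) = C1 - 3*z*log(z) - 3*z*log(2)/2 + 3*z - log(cos(sqrt(3)*z))


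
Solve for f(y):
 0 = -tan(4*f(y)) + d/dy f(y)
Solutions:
 f(y) = -asin(C1*exp(4*y))/4 + pi/4
 f(y) = asin(C1*exp(4*y))/4


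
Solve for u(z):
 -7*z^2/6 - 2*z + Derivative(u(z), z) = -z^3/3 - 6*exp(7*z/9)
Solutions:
 u(z) = C1 - z^4/12 + 7*z^3/18 + z^2 - 54*exp(7*z/9)/7


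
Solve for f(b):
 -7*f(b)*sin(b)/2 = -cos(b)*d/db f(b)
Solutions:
 f(b) = C1/cos(b)^(7/2)


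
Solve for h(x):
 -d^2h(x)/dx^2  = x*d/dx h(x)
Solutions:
 h(x) = C1 + C2*erf(sqrt(2)*x/2)


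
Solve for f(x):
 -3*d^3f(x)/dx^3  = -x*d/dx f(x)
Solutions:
 f(x) = C1 + Integral(C2*airyai(3^(2/3)*x/3) + C3*airybi(3^(2/3)*x/3), x)


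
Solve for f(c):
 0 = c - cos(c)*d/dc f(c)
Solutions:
 f(c) = C1 + Integral(c/cos(c), c)


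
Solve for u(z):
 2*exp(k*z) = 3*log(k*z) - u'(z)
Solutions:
 u(z) = C1 + 3*z*log(k*z) - 3*z + Piecewise((-2*exp(k*z)/k, Ne(k, 0)), (-2*z, True))


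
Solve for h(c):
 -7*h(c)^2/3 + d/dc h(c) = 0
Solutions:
 h(c) = -3/(C1 + 7*c)


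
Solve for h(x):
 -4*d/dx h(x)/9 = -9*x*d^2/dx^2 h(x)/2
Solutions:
 h(x) = C1 + C2*x^(89/81)


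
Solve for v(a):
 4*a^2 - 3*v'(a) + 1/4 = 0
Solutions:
 v(a) = C1 + 4*a^3/9 + a/12


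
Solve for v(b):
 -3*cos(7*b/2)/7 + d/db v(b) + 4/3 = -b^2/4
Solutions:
 v(b) = C1 - b^3/12 - 4*b/3 + 6*sin(7*b/2)/49


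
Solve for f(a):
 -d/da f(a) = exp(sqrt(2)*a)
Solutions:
 f(a) = C1 - sqrt(2)*exp(sqrt(2)*a)/2


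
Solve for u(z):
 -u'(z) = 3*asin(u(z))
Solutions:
 Integral(1/asin(_y), (_y, u(z))) = C1 - 3*z


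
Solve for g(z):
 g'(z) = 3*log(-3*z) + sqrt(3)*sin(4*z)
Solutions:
 g(z) = C1 + 3*z*log(-z) - 3*z + 3*z*log(3) - sqrt(3)*cos(4*z)/4


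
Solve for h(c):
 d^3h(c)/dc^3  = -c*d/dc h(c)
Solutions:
 h(c) = C1 + Integral(C2*airyai(-c) + C3*airybi(-c), c)


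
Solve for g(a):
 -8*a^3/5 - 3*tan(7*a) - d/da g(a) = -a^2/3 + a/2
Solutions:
 g(a) = C1 - 2*a^4/5 + a^3/9 - a^2/4 + 3*log(cos(7*a))/7


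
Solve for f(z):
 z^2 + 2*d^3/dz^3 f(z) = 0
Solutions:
 f(z) = C1 + C2*z + C3*z^2 - z^5/120


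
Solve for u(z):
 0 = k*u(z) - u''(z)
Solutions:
 u(z) = C1*exp(-sqrt(k)*z) + C2*exp(sqrt(k)*z)


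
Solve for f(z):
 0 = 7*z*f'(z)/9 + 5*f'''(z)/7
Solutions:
 f(z) = C1 + Integral(C2*airyai(-7^(2/3)*75^(1/3)*z/15) + C3*airybi(-7^(2/3)*75^(1/3)*z/15), z)


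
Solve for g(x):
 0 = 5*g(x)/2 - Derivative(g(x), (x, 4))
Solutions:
 g(x) = C1*exp(-2^(3/4)*5^(1/4)*x/2) + C2*exp(2^(3/4)*5^(1/4)*x/2) + C3*sin(2^(3/4)*5^(1/4)*x/2) + C4*cos(2^(3/4)*5^(1/4)*x/2)


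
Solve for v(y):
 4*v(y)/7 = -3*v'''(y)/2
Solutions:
 v(y) = C3*exp(-2*21^(2/3)*y/21) + (C1*sin(3^(1/6)*7^(2/3)*y/7) + C2*cos(3^(1/6)*7^(2/3)*y/7))*exp(21^(2/3)*y/21)


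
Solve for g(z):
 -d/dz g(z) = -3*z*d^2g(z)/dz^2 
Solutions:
 g(z) = C1 + C2*z^(4/3)


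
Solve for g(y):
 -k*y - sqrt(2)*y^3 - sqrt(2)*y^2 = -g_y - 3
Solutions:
 g(y) = C1 + k*y^2/2 + sqrt(2)*y^4/4 + sqrt(2)*y^3/3 - 3*y


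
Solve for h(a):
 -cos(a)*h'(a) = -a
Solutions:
 h(a) = C1 + Integral(a/cos(a), a)


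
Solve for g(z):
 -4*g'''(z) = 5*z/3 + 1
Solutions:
 g(z) = C1 + C2*z + C3*z^2 - 5*z^4/288 - z^3/24


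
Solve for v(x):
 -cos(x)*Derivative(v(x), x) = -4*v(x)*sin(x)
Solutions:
 v(x) = C1/cos(x)^4


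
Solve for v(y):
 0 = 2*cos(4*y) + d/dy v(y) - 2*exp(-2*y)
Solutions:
 v(y) = C1 - sin(4*y)/2 - exp(-2*y)


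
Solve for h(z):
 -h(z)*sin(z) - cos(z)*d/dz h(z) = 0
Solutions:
 h(z) = C1*cos(z)


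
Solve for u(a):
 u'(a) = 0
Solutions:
 u(a) = C1


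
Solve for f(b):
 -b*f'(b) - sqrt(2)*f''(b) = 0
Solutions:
 f(b) = C1 + C2*erf(2^(1/4)*b/2)


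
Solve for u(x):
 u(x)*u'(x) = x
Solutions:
 u(x) = -sqrt(C1 + x^2)
 u(x) = sqrt(C1 + x^2)


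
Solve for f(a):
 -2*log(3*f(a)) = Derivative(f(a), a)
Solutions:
 Integral(1/(log(_y) + log(3)), (_y, f(a)))/2 = C1 - a


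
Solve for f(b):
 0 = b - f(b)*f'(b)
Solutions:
 f(b) = -sqrt(C1 + b^2)
 f(b) = sqrt(C1 + b^2)


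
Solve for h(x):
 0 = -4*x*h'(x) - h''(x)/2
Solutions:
 h(x) = C1 + C2*erf(2*x)


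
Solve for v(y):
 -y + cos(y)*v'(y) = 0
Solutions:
 v(y) = C1 + Integral(y/cos(y), y)


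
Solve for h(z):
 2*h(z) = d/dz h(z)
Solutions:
 h(z) = C1*exp(2*z)


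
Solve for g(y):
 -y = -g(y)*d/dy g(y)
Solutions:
 g(y) = -sqrt(C1 + y^2)
 g(y) = sqrt(C1 + y^2)


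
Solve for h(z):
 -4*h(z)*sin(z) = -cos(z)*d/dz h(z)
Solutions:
 h(z) = C1/cos(z)^4


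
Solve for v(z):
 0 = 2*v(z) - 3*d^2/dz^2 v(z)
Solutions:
 v(z) = C1*exp(-sqrt(6)*z/3) + C2*exp(sqrt(6)*z/3)


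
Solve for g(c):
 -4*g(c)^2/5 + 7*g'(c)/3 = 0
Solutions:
 g(c) = -35/(C1 + 12*c)


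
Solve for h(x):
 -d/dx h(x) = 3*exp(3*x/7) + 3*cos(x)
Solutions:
 h(x) = C1 - 7*exp(3*x/7) - 3*sin(x)


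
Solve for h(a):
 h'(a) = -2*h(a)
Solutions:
 h(a) = C1*exp(-2*a)


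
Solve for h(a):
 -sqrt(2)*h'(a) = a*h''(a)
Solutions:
 h(a) = C1 + C2*a^(1 - sqrt(2))


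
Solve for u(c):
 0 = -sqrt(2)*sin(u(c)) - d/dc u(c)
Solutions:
 u(c) = -acos((-C1 - exp(2*sqrt(2)*c))/(C1 - exp(2*sqrt(2)*c))) + 2*pi
 u(c) = acos((-C1 - exp(2*sqrt(2)*c))/(C1 - exp(2*sqrt(2)*c)))


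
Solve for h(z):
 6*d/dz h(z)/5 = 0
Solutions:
 h(z) = C1


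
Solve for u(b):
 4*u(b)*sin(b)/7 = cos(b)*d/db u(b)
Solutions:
 u(b) = C1/cos(b)^(4/7)


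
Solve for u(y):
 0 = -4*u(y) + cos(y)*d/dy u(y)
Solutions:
 u(y) = C1*(sin(y)^2 + 2*sin(y) + 1)/(sin(y)^2 - 2*sin(y) + 1)


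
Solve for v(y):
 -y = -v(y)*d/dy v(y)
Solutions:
 v(y) = -sqrt(C1 + y^2)
 v(y) = sqrt(C1 + y^2)


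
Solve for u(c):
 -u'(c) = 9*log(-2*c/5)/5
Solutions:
 u(c) = C1 - 9*c*log(-c)/5 + 9*c*(-log(2) + 1 + log(5))/5


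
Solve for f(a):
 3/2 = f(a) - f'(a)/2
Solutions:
 f(a) = C1*exp(2*a) + 3/2


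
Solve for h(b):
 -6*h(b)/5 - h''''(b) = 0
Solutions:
 h(b) = (C1*sin(10^(3/4)*3^(1/4)*b/10) + C2*cos(10^(3/4)*3^(1/4)*b/10))*exp(-10^(3/4)*3^(1/4)*b/10) + (C3*sin(10^(3/4)*3^(1/4)*b/10) + C4*cos(10^(3/4)*3^(1/4)*b/10))*exp(10^(3/4)*3^(1/4)*b/10)


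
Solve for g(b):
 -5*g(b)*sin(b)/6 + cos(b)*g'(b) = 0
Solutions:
 g(b) = C1/cos(b)^(5/6)


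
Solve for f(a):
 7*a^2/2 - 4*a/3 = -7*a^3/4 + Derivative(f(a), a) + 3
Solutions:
 f(a) = C1 + 7*a^4/16 + 7*a^3/6 - 2*a^2/3 - 3*a


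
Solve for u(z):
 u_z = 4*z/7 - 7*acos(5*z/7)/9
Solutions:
 u(z) = C1 + 2*z^2/7 - 7*z*acos(5*z/7)/9 + 7*sqrt(49 - 25*z^2)/45


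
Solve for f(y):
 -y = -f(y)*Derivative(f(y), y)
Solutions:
 f(y) = -sqrt(C1 + y^2)
 f(y) = sqrt(C1 + y^2)


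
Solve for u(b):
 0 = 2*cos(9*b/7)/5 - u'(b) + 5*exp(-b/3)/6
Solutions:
 u(b) = C1 + 14*sin(9*b/7)/45 - 5*exp(-b/3)/2


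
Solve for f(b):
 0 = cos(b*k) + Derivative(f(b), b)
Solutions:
 f(b) = C1 - sin(b*k)/k


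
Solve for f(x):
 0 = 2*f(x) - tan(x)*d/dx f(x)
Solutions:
 f(x) = C1*sin(x)^2


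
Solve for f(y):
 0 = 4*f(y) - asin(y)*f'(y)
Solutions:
 f(y) = C1*exp(4*Integral(1/asin(y), y))


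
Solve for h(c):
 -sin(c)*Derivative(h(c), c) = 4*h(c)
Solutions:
 h(c) = C1*(cos(c)^2 + 2*cos(c) + 1)/(cos(c)^2 - 2*cos(c) + 1)


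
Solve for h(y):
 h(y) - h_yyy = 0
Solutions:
 h(y) = C3*exp(y) + (C1*sin(sqrt(3)*y/2) + C2*cos(sqrt(3)*y/2))*exp(-y/2)


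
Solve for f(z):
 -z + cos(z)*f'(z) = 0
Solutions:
 f(z) = C1 + Integral(z/cos(z), z)


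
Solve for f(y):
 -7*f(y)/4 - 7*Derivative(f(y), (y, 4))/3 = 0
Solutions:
 f(y) = (C1*sin(3^(1/4)*y/2) + C2*cos(3^(1/4)*y/2))*exp(-3^(1/4)*y/2) + (C3*sin(3^(1/4)*y/2) + C4*cos(3^(1/4)*y/2))*exp(3^(1/4)*y/2)


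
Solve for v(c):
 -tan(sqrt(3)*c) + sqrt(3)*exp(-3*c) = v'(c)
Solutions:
 v(c) = C1 - sqrt(3)*log(tan(sqrt(3)*c)^2 + 1)/6 - sqrt(3)*exp(-3*c)/3


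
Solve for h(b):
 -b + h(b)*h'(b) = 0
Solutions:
 h(b) = -sqrt(C1 + b^2)
 h(b) = sqrt(C1 + b^2)


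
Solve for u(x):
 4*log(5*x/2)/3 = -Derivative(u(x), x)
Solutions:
 u(x) = C1 - 4*x*log(x)/3 - 4*x*log(5)/3 + 4*x*log(2)/3 + 4*x/3


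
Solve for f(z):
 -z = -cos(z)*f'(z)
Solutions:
 f(z) = C1 + Integral(z/cos(z), z)


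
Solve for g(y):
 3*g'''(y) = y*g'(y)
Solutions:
 g(y) = C1 + Integral(C2*airyai(3^(2/3)*y/3) + C3*airybi(3^(2/3)*y/3), y)


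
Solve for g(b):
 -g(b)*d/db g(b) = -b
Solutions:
 g(b) = -sqrt(C1 + b^2)
 g(b) = sqrt(C1 + b^2)


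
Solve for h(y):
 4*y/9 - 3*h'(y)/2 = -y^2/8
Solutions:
 h(y) = C1 + y^3/36 + 4*y^2/27


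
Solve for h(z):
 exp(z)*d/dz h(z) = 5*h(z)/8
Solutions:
 h(z) = C1*exp(-5*exp(-z)/8)


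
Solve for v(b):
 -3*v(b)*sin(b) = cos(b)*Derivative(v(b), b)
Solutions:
 v(b) = C1*cos(b)^3


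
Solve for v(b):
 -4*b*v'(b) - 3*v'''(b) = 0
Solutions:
 v(b) = C1 + Integral(C2*airyai(-6^(2/3)*b/3) + C3*airybi(-6^(2/3)*b/3), b)


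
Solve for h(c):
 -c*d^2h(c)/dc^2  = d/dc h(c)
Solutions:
 h(c) = C1 + C2*log(c)


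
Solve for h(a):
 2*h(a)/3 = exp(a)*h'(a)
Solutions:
 h(a) = C1*exp(-2*exp(-a)/3)


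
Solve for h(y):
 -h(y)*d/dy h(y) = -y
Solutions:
 h(y) = -sqrt(C1 + y^2)
 h(y) = sqrt(C1 + y^2)


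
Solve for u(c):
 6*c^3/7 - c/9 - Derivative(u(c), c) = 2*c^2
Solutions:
 u(c) = C1 + 3*c^4/14 - 2*c^3/3 - c^2/18


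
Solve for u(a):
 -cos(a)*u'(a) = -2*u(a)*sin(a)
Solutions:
 u(a) = C1/cos(a)^2


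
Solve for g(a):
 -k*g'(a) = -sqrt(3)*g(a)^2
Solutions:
 g(a) = -k/(C1*k + sqrt(3)*a)


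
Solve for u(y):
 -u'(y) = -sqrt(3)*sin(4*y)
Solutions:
 u(y) = C1 - sqrt(3)*cos(4*y)/4


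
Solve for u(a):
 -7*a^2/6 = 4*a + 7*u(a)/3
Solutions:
 u(a) = a*(-7*a - 24)/14


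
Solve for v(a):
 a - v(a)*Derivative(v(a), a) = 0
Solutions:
 v(a) = -sqrt(C1 + a^2)
 v(a) = sqrt(C1 + a^2)


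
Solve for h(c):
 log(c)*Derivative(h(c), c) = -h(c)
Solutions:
 h(c) = C1*exp(-li(c))


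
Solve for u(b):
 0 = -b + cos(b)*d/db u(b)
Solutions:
 u(b) = C1 + Integral(b/cos(b), b)


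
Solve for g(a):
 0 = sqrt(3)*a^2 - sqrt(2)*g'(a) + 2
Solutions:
 g(a) = C1 + sqrt(6)*a^3/6 + sqrt(2)*a


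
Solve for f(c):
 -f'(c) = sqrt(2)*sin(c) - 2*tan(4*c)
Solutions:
 f(c) = C1 - log(cos(4*c))/2 + sqrt(2)*cos(c)


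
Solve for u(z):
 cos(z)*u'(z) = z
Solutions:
 u(z) = C1 + Integral(z/cos(z), z)


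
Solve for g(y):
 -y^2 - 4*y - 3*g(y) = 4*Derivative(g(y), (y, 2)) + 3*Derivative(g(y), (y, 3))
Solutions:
 g(y) = C1*exp(y*(-16 + 32*2^(1/3)/(27*sqrt(985) + 857)^(1/3) + 2^(2/3)*(27*sqrt(985) + 857)^(1/3))/36)*sin(2^(1/3)*sqrt(3)*y*(-2^(1/3)*(27*sqrt(985) + 857)^(1/3) + 32/(27*sqrt(985) + 857)^(1/3))/36) + C2*exp(y*(-16 + 32*2^(1/3)/(27*sqrt(985) + 857)^(1/3) + 2^(2/3)*(27*sqrt(985) + 857)^(1/3))/36)*cos(2^(1/3)*sqrt(3)*y*(-2^(1/3)*(27*sqrt(985) + 857)^(1/3) + 32/(27*sqrt(985) + 857)^(1/3))/36) + C3*exp(-y*(32*2^(1/3)/(27*sqrt(985) + 857)^(1/3) + 8 + 2^(2/3)*(27*sqrt(985) + 857)^(1/3))/18) - y^2/3 - 4*y/3 + 8/9


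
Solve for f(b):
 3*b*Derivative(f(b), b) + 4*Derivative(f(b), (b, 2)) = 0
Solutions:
 f(b) = C1 + C2*erf(sqrt(6)*b/4)


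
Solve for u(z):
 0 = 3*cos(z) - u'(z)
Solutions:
 u(z) = C1 + 3*sin(z)


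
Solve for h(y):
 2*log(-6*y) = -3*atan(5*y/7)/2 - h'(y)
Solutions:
 h(y) = C1 - 2*y*log(-y) - 3*y*atan(5*y/7)/2 - 2*y*log(6) + 2*y + 21*log(25*y^2 + 49)/20


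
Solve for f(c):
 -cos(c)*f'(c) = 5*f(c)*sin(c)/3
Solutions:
 f(c) = C1*cos(c)^(5/3)


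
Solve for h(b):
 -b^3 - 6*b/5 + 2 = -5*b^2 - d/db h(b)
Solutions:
 h(b) = C1 + b^4/4 - 5*b^3/3 + 3*b^2/5 - 2*b


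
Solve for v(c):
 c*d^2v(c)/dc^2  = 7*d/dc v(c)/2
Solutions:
 v(c) = C1 + C2*c^(9/2)


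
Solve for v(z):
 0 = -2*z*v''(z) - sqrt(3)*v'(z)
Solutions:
 v(z) = C1 + C2*z^(1 - sqrt(3)/2)


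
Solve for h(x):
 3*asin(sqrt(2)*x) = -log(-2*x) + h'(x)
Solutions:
 h(x) = C1 + x*log(-x) + 3*x*asin(sqrt(2)*x) - x + x*log(2) + 3*sqrt(2)*sqrt(1 - 2*x^2)/2


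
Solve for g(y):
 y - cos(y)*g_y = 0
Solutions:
 g(y) = C1 + Integral(y/cos(y), y)


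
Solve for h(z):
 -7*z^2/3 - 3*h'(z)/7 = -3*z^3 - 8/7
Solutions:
 h(z) = C1 + 7*z^4/4 - 49*z^3/27 + 8*z/3


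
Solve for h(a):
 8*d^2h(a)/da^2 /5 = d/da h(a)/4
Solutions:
 h(a) = C1 + C2*exp(5*a/32)


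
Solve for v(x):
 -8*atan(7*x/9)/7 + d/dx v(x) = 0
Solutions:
 v(x) = C1 + 8*x*atan(7*x/9)/7 - 36*log(49*x^2 + 81)/49


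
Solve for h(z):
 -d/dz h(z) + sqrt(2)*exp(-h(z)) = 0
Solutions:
 h(z) = log(C1 + sqrt(2)*z)


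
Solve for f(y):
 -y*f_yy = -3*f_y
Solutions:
 f(y) = C1 + C2*y^4


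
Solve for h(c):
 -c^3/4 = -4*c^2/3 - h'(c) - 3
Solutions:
 h(c) = C1 + c^4/16 - 4*c^3/9 - 3*c


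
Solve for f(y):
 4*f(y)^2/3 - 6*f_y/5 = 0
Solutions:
 f(y) = -9/(C1 + 10*y)


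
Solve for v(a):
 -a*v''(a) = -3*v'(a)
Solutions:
 v(a) = C1 + C2*a^4


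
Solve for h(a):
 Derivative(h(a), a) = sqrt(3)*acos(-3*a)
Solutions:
 h(a) = C1 + sqrt(3)*(a*acos(-3*a) + sqrt(1 - 9*a^2)/3)


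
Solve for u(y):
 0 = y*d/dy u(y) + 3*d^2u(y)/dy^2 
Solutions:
 u(y) = C1 + C2*erf(sqrt(6)*y/6)


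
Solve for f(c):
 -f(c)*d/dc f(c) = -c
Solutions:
 f(c) = -sqrt(C1 + c^2)
 f(c) = sqrt(C1 + c^2)


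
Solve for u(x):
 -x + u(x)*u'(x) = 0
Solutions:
 u(x) = -sqrt(C1 + x^2)
 u(x) = sqrt(C1 + x^2)


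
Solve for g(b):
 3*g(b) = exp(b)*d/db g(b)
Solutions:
 g(b) = C1*exp(-3*exp(-b))


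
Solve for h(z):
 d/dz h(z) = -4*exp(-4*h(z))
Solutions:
 h(z) = log(-I*(C1 - 16*z)^(1/4))
 h(z) = log(I*(C1 - 16*z)^(1/4))
 h(z) = log(-(C1 - 16*z)^(1/4))
 h(z) = log(C1 - 16*z)/4


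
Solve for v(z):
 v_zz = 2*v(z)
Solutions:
 v(z) = C1*exp(-sqrt(2)*z) + C2*exp(sqrt(2)*z)


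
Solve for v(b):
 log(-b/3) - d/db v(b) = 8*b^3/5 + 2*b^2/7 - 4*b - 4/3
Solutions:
 v(b) = C1 - 2*b^4/5 - 2*b^3/21 + 2*b^2 + b*log(-b) + b*(1/3 - log(3))


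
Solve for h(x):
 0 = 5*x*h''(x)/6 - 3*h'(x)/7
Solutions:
 h(x) = C1 + C2*x^(53/35)


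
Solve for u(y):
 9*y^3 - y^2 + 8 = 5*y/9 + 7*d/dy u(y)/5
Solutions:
 u(y) = C1 + 45*y^4/28 - 5*y^3/21 - 25*y^2/126 + 40*y/7


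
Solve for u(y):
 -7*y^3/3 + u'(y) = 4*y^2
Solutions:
 u(y) = C1 + 7*y^4/12 + 4*y^3/3


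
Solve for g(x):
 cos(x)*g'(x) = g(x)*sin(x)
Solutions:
 g(x) = C1/cos(x)


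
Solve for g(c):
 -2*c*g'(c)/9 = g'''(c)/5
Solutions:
 g(c) = C1 + Integral(C2*airyai(-30^(1/3)*c/3) + C3*airybi(-30^(1/3)*c/3), c)


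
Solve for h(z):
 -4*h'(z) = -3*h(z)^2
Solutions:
 h(z) = -4/(C1 + 3*z)


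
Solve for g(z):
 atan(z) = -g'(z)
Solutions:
 g(z) = C1 - z*atan(z) + log(z^2 + 1)/2


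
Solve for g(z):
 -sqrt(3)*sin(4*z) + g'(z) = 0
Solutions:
 g(z) = C1 - sqrt(3)*cos(4*z)/4


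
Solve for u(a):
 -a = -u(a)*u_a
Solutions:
 u(a) = -sqrt(C1 + a^2)
 u(a) = sqrt(C1 + a^2)


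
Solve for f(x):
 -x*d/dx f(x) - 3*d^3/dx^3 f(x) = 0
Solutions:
 f(x) = C1 + Integral(C2*airyai(-3^(2/3)*x/3) + C3*airybi(-3^(2/3)*x/3), x)


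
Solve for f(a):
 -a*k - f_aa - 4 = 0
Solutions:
 f(a) = C1 + C2*a - a^3*k/6 - 2*a^2


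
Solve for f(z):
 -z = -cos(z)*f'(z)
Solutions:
 f(z) = C1 + Integral(z/cos(z), z)


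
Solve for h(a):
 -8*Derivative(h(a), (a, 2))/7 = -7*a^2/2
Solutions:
 h(a) = C1 + C2*a + 49*a^4/192


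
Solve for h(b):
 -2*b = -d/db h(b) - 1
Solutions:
 h(b) = C1 + b^2 - b


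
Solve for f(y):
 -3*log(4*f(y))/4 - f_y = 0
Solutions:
 4*Integral(1/(log(_y) + 2*log(2)), (_y, f(y)))/3 = C1 - y


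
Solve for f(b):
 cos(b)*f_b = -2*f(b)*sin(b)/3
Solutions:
 f(b) = C1*cos(b)^(2/3)


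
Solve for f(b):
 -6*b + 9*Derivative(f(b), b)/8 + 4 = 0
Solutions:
 f(b) = C1 + 8*b^2/3 - 32*b/9


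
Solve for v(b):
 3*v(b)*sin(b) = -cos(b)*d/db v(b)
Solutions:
 v(b) = C1*cos(b)^3


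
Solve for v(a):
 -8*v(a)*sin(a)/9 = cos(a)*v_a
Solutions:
 v(a) = C1*cos(a)^(8/9)


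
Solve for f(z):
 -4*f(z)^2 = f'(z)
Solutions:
 f(z) = 1/(C1 + 4*z)


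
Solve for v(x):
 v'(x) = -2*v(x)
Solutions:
 v(x) = C1*exp(-2*x)


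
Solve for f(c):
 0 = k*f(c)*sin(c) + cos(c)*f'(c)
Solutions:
 f(c) = C1*exp(k*log(cos(c)))


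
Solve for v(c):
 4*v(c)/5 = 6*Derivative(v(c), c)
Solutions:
 v(c) = C1*exp(2*c/15)


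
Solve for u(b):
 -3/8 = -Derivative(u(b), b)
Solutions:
 u(b) = C1 + 3*b/8


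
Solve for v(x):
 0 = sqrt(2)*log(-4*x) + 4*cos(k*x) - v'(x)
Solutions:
 v(x) = C1 + sqrt(2)*x*(log(-x) - 1) + 2*sqrt(2)*x*log(2) + 4*Piecewise((sin(k*x)/k, Ne(k, 0)), (x, True))


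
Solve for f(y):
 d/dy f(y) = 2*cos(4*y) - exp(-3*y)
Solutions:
 f(y) = C1 + sin(4*y)/2 + exp(-3*y)/3


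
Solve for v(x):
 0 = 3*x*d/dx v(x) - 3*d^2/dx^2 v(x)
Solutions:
 v(x) = C1 + C2*erfi(sqrt(2)*x/2)


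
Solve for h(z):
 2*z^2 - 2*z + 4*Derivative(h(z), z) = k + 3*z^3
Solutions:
 h(z) = C1 + k*z/4 + 3*z^4/16 - z^3/6 + z^2/4


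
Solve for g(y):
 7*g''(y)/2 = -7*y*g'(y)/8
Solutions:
 g(y) = C1 + C2*erf(sqrt(2)*y/4)


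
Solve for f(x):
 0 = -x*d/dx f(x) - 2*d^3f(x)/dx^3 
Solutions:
 f(x) = C1 + Integral(C2*airyai(-2^(2/3)*x/2) + C3*airybi(-2^(2/3)*x/2), x)


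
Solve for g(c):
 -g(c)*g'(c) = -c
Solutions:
 g(c) = -sqrt(C1 + c^2)
 g(c) = sqrt(C1 + c^2)


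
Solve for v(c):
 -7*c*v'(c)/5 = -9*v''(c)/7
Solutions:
 v(c) = C1 + C2*erfi(7*sqrt(10)*c/30)


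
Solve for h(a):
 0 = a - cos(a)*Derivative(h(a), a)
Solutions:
 h(a) = C1 + Integral(a/cos(a), a)


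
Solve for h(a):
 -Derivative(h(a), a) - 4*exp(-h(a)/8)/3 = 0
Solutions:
 h(a) = 8*log(C1 - a/6)


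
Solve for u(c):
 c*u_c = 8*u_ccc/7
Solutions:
 u(c) = C1 + Integral(C2*airyai(7^(1/3)*c/2) + C3*airybi(7^(1/3)*c/2), c)


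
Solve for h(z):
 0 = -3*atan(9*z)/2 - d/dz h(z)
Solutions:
 h(z) = C1 - 3*z*atan(9*z)/2 + log(81*z^2 + 1)/12


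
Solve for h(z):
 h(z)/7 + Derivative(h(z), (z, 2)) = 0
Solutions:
 h(z) = C1*sin(sqrt(7)*z/7) + C2*cos(sqrt(7)*z/7)


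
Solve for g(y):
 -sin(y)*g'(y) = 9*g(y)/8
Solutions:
 g(y) = C1*(cos(y) + 1)^(9/16)/(cos(y) - 1)^(9/16)


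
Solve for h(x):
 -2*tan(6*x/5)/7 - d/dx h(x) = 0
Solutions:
 h(x) = C1 + 5*log(cos(6*x/5))/21


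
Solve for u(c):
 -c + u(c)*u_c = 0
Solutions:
 u(c) = -sqrt(C1 + c^2)
 u(c) = sqrt(C1 + c^2)


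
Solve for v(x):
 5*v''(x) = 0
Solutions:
 v(x) = C1 + C2*x


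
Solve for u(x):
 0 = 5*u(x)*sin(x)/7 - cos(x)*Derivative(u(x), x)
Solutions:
 u(x) = C1/cos(x)^(5/7)


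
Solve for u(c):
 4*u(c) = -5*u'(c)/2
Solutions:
 u(c) = C1*exp(-8*c/5)


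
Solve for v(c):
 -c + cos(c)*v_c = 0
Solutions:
 v(c) = C1 + Integral(c/cos(c), c)


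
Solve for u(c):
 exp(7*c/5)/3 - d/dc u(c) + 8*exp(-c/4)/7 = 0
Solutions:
 u(c) = C1 + 5*exp(7*c/5)/21 - 32*exp(-c/4)/7


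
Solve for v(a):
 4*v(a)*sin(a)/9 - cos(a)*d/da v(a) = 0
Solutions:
 v(a) = C1/cos(a)^(4/9)


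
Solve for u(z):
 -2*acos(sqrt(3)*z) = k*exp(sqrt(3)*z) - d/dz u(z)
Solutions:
 u(z) = C1 + sqrt(3)*k*exp(sqrt(3)*z)/3 + 2*z*acos(sqrt(3)*z) - 2*sqrt(3)*sqrt(1 - 3*z^2)/3


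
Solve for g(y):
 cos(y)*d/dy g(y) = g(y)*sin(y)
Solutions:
 g(y) = C1/cos(y)


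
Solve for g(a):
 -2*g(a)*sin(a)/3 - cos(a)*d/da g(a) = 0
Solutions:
 g(a) = C1*cos(a)^(2/3)


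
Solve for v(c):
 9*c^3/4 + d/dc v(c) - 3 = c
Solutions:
 v(c) = C1 - 9*c^4/16 + c^2/2 + 3*c


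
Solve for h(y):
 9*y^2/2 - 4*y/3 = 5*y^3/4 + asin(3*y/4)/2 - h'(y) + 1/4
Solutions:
 h(y) = C1 + 5*y^4/16 - 3*y^3/2 + 2*y^2/3 + y*asin(3*y/4)/2 + y/4 + sqrt(16 - 9*y^2)/6


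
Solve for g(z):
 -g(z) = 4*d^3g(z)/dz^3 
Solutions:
 g(z) = C3*exp(-2^(1/3)*z/2) + (C1*sin(2^(1/3)*sqrt(3)*z/4) + C2*cos(2^(1/3)*sqrt(3)*z/4))*exp(2^(1/3)*z/4)


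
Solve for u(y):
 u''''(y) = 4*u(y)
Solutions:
 u(y) = C1*exp(-sqrt(2)*y) + C2*exp(sqrt(2)*y) + C3*sin(sqrt(2)*y) + C4*cos(sqrt(2)*y)


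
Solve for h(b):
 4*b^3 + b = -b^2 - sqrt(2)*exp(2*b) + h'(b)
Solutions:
 h(b) = C1 + b^4 + b^3/3 + b^2/2 + sqrt(2)*exp(2*b)/2


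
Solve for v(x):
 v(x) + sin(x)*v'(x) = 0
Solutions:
 v(x) = C1*sqrt(cos(x) + 1)/sqrt(cos(x) - 1)


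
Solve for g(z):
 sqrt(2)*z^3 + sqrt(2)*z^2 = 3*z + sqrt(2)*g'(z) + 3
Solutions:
 g(z) = C1 + z^4/4 + z^3/3 - 3*sqrt(2)*z^2/4 - 3*sqrt(2)*z/2


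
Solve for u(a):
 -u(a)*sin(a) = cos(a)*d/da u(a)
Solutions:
 u(a) = C1*cos(a)


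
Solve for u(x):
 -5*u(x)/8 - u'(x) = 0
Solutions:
 u(x) = C1*exp(-5*x/8)


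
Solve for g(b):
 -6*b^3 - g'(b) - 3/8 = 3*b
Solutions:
 g(b) = C1 - 3*b^4/2 - 3*b^2/2 - 3*b/8


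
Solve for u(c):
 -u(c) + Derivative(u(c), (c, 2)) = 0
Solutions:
 u(c) = C1*exp(-c) + C2*exp(c)


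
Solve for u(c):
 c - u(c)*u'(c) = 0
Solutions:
 u(c) = -sqrt(C1 + c^2)
 u(c) = sqrt(C1 + c^2)


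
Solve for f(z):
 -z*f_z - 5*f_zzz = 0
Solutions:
 f(z) = C1 + Integral(C2*airyai(-5^(2/3)*z/5) + C3*airybi(-5^(2/3)*z/5), z)


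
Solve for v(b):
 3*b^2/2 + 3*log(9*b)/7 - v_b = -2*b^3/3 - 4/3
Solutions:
 v(b) = C1 + b^4/6 + b^3/2 + 3*b*log(b)/7 + 19*b/21 + 6*b*log(3)/7


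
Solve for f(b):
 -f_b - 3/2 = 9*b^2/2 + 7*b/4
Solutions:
 f(b) = C1 - 3*b^3/2 - 7*b^2/8 - 3*b/2


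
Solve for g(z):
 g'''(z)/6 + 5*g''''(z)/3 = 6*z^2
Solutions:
 g(z) = C1 + C2*z + C3*z^2 + C4*exp(-z/10) + 3*z^5/5 - 30*z^4 + 1200*z^3


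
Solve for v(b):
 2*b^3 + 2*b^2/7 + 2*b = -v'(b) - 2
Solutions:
 v(b) = C1 - b^4/2 - 2*b^3/21 - b^2 - 2*b


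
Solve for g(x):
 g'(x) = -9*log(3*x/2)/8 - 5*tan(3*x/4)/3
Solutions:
 g(x) = C1 - 9*x*log(x)/8 - 9*x*log(3)/8 + 9*x*log(2)/8 + 9*x/8 + 20*log(cos(3*x/4))/9


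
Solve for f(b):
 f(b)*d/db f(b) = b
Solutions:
 f(b) = -sqrt(C1 + b^2)
 f(b) = sqrt(C1 + b^2)


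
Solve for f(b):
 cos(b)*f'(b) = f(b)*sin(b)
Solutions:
 f(b) = C1/cos(b)


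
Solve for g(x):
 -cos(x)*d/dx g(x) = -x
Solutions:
 g(x) = C1 + Integral(x/cos(x), x)


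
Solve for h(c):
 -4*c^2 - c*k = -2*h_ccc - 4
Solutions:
 h(c) = C1 + C2*c + C3*c^2 + c^5/30 + c^4*k/48 - c^3/3


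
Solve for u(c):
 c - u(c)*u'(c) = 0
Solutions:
 u(c) = -sqrt(C1 + c^2)
 u(c) = sqrt(C1 + c^2)


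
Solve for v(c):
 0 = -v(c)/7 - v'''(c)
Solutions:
 v(c) = C3*exp(-7^(2/3)*c/7) + (C1*sin(sqrt(3)*7^(2/3)*c/14) + C2*cos(sqrt(3)*7^(2/3)*c/14))*exp(7^(2/3)*c/14)


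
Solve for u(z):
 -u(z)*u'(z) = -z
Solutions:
 u(z) = -sqrt(C1 + z^2)
 u(z) = sqrt(C1 + z^2)


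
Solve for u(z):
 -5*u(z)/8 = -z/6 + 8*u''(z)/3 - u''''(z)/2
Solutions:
 u(z) = C1*exp(-sqrt(6)*z*sqrt(16 + sqrt(301))/6) + C2*exp(sqrt(6)*z*sqrt(16 + sqrt(301))/6) + C3*sin(sqrt(6)*z*sqrt(-16 + sqrt(301))/6) + C4*cos(sqrt(6)*z*sqrt(-16 + sqrt(301))/6) + 4*z/15


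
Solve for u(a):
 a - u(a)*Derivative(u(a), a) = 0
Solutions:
 u(a) = -sqrt(C1 + a^2)
 u(a) = sqrt(C1 + a^2)


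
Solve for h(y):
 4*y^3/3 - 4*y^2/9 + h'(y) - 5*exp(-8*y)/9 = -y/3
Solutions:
 h(y) = C1 - y^4/3 + 4*y^3/27 - y^2/6 - 5*exp(-8*y)/72


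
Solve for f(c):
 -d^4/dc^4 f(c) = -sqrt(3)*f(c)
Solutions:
 f(c) = C1*exp(-3^(1/8)*c) + C2*exp(3^(1/8)*c) + C3*sin(3^(1/8)*c) + C4*cos(3^(1/8)*c)


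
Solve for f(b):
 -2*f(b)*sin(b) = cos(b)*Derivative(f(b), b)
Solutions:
 f(b) = C1*cos(b)^2


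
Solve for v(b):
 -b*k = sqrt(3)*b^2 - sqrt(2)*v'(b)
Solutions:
 v(b) = C1 + sqrt(6)*b^3/6 + sqrt(2)*b^2*k/4


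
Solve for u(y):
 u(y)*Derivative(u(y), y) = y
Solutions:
 u(y) = -sqrt(C1 + y^2)
 u(y) = sqrt(C1 + y^2)


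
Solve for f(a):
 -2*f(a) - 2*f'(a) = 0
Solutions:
 f(a) = C1*exp(-a)


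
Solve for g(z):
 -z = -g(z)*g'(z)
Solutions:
 g(z) = -sqrt(C1 + z^2)
 g(z) = sqrt(C1 + z^2)


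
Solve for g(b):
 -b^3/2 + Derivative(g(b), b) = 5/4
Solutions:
 g(b) = C1 + b^4/8 + 5*b/4


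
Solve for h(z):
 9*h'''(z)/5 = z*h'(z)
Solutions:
 h(z) = C1 + Integral(C2*airyai(15^(1/3)*z/3) + C3*airybi(15^(1/3)*z/3), z)


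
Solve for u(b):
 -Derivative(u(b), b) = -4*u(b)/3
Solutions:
 u(b) = C1*exp(4*b/3)


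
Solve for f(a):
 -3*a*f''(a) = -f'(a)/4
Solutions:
 f(a) = C1 + C2*a^(13/12)


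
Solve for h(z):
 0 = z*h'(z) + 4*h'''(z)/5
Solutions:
 h(z) = C1 + Integral(C2*airyai(-10^(1/3)*z/2) + C3*airybi(-10^(1/3)*z/2), z)


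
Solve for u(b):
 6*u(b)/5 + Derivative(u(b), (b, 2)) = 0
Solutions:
 u(b) = C1*sin(sqrt(30)*b/5) + C2*cos(sqrt(30)*b/5)


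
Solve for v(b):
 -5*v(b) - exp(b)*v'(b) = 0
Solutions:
 v(b) = C1*exp(5*exp(-b))


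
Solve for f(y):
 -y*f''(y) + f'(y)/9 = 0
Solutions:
 f(y) = C1 + C2*y^(10/9)


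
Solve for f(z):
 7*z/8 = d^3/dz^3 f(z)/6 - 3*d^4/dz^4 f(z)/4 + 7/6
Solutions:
 f(z) = C1 + C2*z + C3*z^2 + C4*exp(2*z/9) + 7*z^4/32 + 133*z^3/48


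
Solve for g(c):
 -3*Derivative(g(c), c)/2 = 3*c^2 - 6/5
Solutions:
 g(c) = C1 - 2*c^3/3 + 4*c/5


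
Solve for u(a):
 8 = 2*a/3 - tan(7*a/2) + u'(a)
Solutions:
 u(a) = C1 - a^2/3 + 8*a - 2*log(cos(7*a/2))/7


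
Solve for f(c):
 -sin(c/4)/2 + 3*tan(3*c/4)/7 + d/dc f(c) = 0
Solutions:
 f(c) = C1 + 4*log(cos(3*c/4))/7 - 2*cos(c/4)


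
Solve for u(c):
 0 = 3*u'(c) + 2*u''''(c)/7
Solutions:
 u(c) = C1 + C4*exp(-2^(2/3)*21^(1/3)*c/2) + (C2*sin(2^(2/3)*3^(5/6)*7^(1/3)*c/4) + C3*cos(2^(2/3)*3^(5/6)*7^(1/3)*c/4))*exp(2^(2/3)*21^(1/3)*c/4)


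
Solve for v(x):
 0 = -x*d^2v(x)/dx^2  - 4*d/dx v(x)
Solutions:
 v(x) = C1 + C2/x^3


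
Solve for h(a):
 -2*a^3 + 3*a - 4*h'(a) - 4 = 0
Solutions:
 h(a) = C1 - a^4/8 + 3*a^2/8 - a


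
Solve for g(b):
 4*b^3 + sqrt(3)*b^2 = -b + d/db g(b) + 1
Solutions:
 g(b) = C1 + b^4 + sqrt(3)*b^3/3 + b^2/2 - b


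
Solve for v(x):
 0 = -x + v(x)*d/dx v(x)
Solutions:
 v(x) = -sqrt(C1 + x^2)
 v(x) = sqrt(C1 + x^2)


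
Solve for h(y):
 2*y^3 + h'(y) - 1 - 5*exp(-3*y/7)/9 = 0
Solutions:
 h(y) = C1 - y^4/2 + y - 35*exp(-3*y/7)/27


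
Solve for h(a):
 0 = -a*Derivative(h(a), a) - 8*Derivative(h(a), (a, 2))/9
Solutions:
 h(a) = C1 + C2*erf(3*a/4)


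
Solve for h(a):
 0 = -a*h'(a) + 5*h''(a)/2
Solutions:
 h(a) = C1 + C2*erfi(sqrt(5)*a/5)


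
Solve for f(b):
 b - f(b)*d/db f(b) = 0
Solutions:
 f(b) = -sqrt(C1 + b^2)
 f(b) = sqrt(C1 + b^2)


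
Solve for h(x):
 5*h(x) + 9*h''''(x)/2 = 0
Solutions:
 h(x) = (C1*sin(2^(3/4)*sqrt(3)*5^(1/4)*x/6) + C2*cos(2^(3/4)*sqrt(3)*5^(1/4)*x/6))*exp(-2^(3/4)*sqrt(3)*5^(1/4)*x/6) + (C3*sin(2^(3/4)*sqrt(3)*5^(1/4)*x/6) + C4*cos(2^(3/4)*sqrt(3)*5^(1/4)*x/6))*exp(2^(3/4)*sqrt(3)*5^(1/4)*x/6)


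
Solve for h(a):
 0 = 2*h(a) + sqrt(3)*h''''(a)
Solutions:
 h(a) = (C1*sin(2^(3/4)*3^(7/8)*a/6) + C2*cos(2^(3/4)*3^(7/8)*a/6))*exp(-2^(3/4)*3^(7/8)*a/6) + (C3*sin(2^(3/4)*3^(7/8)*a/6) + C4*cos(2^(3/4)*3^(7/8)*a/6))*exp(2^(3/4)*3^(7/8)*a/6)


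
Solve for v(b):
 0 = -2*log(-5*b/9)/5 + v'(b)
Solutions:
 v(b) = C1 + 2*b*log(-b)/5 + 2*b*(-2*log(3) - 1 + log(5))/5


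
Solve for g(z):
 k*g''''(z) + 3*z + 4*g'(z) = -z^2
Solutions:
 g(z) = C1 + C2*exp(2^(2/3)*z*(-1/k)^(1/3)) + C3*exp(2^(2/3)*z*(-1/k)^(1/3)*(-1 + sqrt(3)*I)/2) + C4*exp(-2^(2/3)*z*(-1/k)^(1/3)*(1 + sqrt(3)*I)/2) - z^3/12 - 3*z^2/8


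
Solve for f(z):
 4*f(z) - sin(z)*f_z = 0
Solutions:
 f(z) = C1*(cos(z)^2 - 2*cos(z) + 1)/(cos(z)^2 + 2*cos(z) + 1)


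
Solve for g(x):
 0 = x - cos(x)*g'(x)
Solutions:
 g(x) = C1 + Integral(x/cos(x), x)


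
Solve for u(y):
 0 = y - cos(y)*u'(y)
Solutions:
 u(y) = C1 + Integral(y/cos(y), y)


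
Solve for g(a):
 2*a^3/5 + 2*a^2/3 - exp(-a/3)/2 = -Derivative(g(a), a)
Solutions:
 g(a) = C1 - a^4/10 - 2*a^3/9 - 3*exp(-a/3)/2


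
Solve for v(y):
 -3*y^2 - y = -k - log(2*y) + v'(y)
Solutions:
 v(y) = C1 + k*y - y^3 - y^2/2 + y*log(y) - y + y*log(2)


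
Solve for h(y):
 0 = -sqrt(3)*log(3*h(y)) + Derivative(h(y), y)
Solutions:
 -sqrt(3)*Integral(1/(log(_y) + log(3)), (_y, h(y)))/3 = C1 - y


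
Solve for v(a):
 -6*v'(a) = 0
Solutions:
 v(a) = C1


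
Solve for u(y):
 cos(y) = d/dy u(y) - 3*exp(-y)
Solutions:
 u(y) = C1 + sin(y) - 3*exp(-y)


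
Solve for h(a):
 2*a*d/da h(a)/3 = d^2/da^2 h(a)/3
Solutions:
 h(a) = C1 + C2*erfi(a)


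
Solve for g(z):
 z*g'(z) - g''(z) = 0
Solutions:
 g(z) = C1 + C2*erfi(sqrt(2)*z/2)


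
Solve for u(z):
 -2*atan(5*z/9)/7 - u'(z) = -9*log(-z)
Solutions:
 u(z) = C1 + 9*z*log(-z) - 2*z*atan(5*z/9)/7 - 9*z + 9*log(25*z^2 + 81)/35


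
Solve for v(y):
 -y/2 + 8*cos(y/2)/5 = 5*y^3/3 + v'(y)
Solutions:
 v(y) = C1 - 5*y^4/12 - y^2/4 + 16*sin(y/2)/5


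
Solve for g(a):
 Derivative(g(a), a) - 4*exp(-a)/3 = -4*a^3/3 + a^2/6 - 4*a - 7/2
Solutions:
 g(a) = C1 - a^4/3 + a^3/18 - 2*a^2 - 7*a/2 - 4*exp(-a)/3


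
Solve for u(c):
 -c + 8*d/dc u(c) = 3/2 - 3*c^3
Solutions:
 u(c) = C1 - 3*c^4/32 + c^2/16 + 3*c/16


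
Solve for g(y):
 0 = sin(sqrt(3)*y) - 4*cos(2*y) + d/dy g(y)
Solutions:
 g(y) = C1 + 2*sin(2*y) + sqrt(3)*cos(sqrt(3)*y)/3


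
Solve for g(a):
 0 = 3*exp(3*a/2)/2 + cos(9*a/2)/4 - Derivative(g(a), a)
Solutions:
 g(a) = C1 + exp(3*a/2) + sin(9*a/2)/18


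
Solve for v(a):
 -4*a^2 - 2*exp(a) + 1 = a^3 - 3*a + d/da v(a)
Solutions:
 v(a) = C1 - a^4/4 - 4*a^3/3 + 3*a^2/2 + a - 2*exp(a)


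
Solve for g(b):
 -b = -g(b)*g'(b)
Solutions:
 g(b) = -sqrt(C1 + b^2)
 g(b) = sqrt(C1 + b^2)


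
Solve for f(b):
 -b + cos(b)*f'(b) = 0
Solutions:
 f(b) = C1 + Integral(b/cos(b), b)


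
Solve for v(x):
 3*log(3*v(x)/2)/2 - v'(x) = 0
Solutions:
 2*Integral(1/(-log(_y) - log(3) + log(2)), (_y, v(x)))/3 = C1 - x


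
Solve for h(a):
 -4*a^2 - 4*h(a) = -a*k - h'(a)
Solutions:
 h(a) = C1*exp(4*a) - a^2 + a*k/4 - a/2 + k/16 - 1/8
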